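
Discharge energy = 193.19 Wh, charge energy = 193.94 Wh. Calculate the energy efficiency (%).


Round-trip efficiency = 193.19/193.94 * 100% = 99.61%

99.61%


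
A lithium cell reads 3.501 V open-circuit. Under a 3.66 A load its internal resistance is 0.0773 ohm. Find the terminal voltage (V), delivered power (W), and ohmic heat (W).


Step 1: V_terminal = OCV - I*R = 3.501 - 3.66 * 0.0773 = 3.2181 V
Step 2: P_out = V_terminal * I = 3.2181 * 3.66 = 11.78 W
Step 3: Q = I^2 * R = 3.66^2 * 0.0773 = 1.035 W

V=3.2181 V, P=11.78 W, Q=1.035 W


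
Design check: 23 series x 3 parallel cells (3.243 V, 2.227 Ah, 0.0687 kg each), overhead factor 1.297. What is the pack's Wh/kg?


Step 1: V_pack = 23 * 3.243 = 74.589 V
Step 2: C_pack = 3 * 2.227 = 6.681 Ah
Step 3: E_pack = V_pack * C_pack = 74.589 * 6.681 = 498.33 Wh
Step 4: m_pack = 23 * 3 * 0.0687 * 1.297 = 6.1482 kg
Step 5: ED = E_pack / m_pack = 498.33 / 6.1482 = 81.05 Wh/kg

81.05 Wh/kg


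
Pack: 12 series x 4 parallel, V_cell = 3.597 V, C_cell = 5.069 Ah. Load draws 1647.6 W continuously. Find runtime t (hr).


Step 1: E_pack = Ns * V_cell * Np * C_cell = 12 * 3.597 * 4 * 5.069 = 875.19 Wh
Step 2: t = E_pack / P = 875.19 / 1647.6 = 0.5312 hr

0.5312 hr


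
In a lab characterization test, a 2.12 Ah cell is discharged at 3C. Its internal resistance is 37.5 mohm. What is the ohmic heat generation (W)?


Convert: R = 37.5 mohm = 0.0375 ohm
Step 1: I = C_rate * capacity = 3 * 2.12 = 6.36 A
Step 2: Q = I^2 * R = 6.36^2 * 0.0375 = 40.45 * 0.0375 = 1.517 W

1.517 W


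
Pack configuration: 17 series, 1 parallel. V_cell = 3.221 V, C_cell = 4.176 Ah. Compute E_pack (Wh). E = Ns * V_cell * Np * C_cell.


E = Ns * Vcell * Np * Ccell = 17 * 3.221 * 1 * 4.176 = 228.7 Wh

228.7 Wh


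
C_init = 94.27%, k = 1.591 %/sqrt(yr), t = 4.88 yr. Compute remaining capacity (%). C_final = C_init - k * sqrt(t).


sqrt(t) = sqrt(4.88) = 2.2091
C_final = 94.27 - 1.591 * 2.2091 = 90.76%

90.76%


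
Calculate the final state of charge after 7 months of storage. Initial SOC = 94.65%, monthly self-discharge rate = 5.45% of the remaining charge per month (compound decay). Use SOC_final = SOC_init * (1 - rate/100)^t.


decay = (1 - 5.45/100)^7 = 0.67551
SOC_final = 94.65 * 0.67551 = 63.94%

63.94%


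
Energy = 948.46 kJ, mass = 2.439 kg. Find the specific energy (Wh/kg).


Convert: E = 948.46 kJ = 263.46 Wh
ED = E / m = 263.46 / 2.439 = 108.0 Wh/kg

108.0 Wh/kg


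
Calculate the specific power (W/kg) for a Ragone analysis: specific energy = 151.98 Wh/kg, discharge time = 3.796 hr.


Specific power = 151.98 Wh/kg / 3.796 hr = 40.04 W/kg

40.04 W/kg


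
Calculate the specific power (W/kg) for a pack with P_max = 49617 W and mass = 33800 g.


Convert: m = 33800 g = 33.8 kg
SP = P / m = 49617 / 33.8 = 1468 W/kg

1468 W/kg


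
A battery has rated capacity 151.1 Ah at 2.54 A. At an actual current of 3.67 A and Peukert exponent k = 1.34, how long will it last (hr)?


Step 1: t_rated = C / I_rated = 151.1 / 2.54 = 59.488 hr
Step 2: ratio = 2.54 / 3.67 = 0.6921
Step 3: ratio^k = 0.6921^1.34 = 0.6107
Step 4: t = t_rated * ratio^k = 59.488 * 0.6107 = 36.33 hr

36.33 hr


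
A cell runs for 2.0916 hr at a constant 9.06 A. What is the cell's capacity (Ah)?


C = I * t = 9.06 * 2.0916 = 18.95 Ah

18.95 Ah


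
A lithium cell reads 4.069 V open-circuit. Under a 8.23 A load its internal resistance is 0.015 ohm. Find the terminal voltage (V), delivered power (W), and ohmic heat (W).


Step 1: V_terminal = OCV - I*R = 4.069 - 8.23 * 0.015 = 3.9456 V
Step 2: P_out = V_terminal * I = 3.9456 * 8.23 = 32.47 W
Step 3: Q = I^2 * R = 8.23^2 * 0.015 = 1.016 W

V=3.9456 V, P=32.47 W, Q=1.016 W


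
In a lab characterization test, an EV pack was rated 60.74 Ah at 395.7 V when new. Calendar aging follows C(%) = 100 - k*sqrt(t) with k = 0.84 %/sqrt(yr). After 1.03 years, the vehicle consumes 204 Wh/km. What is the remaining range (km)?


Step 1: capacity retention = 100 - 0.84 * sqrt(1.03) = 100 - 0.84 * 1.0149 = 99.147%
Step 2: C_now = 60.74 * 99.147/100 = 60.222 Ah
Step 3: E_pack = V * C_now = 395.7 * 60.222 = 23830 Wh
Step 4: range = E_pack / consumption = 23830 / 204 = 116.8 km

116.8 km


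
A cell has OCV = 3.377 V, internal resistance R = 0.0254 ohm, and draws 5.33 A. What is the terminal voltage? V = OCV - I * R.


IR drop = 5.33 * 0.0254 = 0.13538 V
V = 3.377 - 0.13538 = 3.242 V

3.242 V


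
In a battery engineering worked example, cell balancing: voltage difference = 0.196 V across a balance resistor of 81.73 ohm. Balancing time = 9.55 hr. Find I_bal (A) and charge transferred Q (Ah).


I_bal = dV / R = 0.196 / 81.73 = 0.0023981 A
Q = I_bal * t = 0.0023981 * 9.55 = 0.02290 Ah

I=0.0023981 A, Q=0.02290 Ah


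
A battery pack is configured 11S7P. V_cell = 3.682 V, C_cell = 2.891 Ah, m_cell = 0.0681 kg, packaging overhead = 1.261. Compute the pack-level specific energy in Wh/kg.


Step 1: V_pack = 11 * 3.682 = 40.502 V
Step 2: C_pack = 7 * 2.891 = 20.237 Ah
Step 3: E_pack = V_pack * C_pack = 40.502 * 20.237 = 819.64 Wh
Step 4: m_pack = 11 * 7 * 0.0681 * 1.261 = 6.6123 kg
Step 5: ED = E_pack / m_pack = 819.64 / 6.6123 = 124.0 Wh/kg

124.0 Wh/kg


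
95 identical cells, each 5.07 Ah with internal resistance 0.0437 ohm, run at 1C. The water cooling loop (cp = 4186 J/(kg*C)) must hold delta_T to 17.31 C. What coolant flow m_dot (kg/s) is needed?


Step 1: I = 1 * 5.07 = 5.07 A
Step 2: Q_cell = I^2 * R = 5.07^2 * 0.0437 = 1.1233 W
Step 3: Q_total = 95 * 1.1233 = 106.71 W
Step 4: m_dot = Q_total / (cp * dT) = 106.71 / (4186 * 17.31) = 0.001473 kg/s

0.001473 kg/s


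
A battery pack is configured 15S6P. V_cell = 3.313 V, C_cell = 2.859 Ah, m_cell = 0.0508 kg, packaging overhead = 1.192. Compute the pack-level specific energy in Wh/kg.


Step 1: V_pack = 15 * 3.313 = 49.695 V
Step 2: C_pack = 6 * 2.859 = 17.154 Ah
Step 3: E_pack = V_pack * C_pack = 49.695 * 17.154 = 852.47 Wh
Step 4: m_pack = 15 * 6 * 0.0508 * 1.192 = 5.4498 kg
Step 5: ED = E_pack / m_pack = 852.47 / 5.4498 = 156.4 Wh/kg

156.4 Wh/kg


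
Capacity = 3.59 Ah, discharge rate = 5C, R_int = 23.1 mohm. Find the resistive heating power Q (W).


Convert: R = 23.1 mohm = 0.0231 ohm
Step 1: I = C_rate * capacity = 5 * 3.59 = 17.95 A
Step 2: Q = I^2 * R = 17.95^2 * 0.0231 = 322.2 * 0.0231 = 7.443 W

7.443 W


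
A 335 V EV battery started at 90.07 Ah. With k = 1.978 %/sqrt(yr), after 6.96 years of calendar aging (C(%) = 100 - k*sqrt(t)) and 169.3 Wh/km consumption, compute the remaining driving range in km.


Step 1: capacity retention = 100 - 1.978 * sqrt(6.96) = 100 - 1.978 * 2.6382 = 94.782%
Step 2: C_now = 90.07 * 94.782/100 = 85.37 Ah
Step 3: E_pack = V * C_now = 335 * 85.37 = 28599 Wh
Step 4: range = E_pack / consumption = 28599 / 169.3 = 168.9 km

168.9 km


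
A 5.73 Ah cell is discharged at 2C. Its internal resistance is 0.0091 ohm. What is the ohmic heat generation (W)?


Step 1: I = C_rate * capacity = 2 * 5.73 = 11.46 A
Step 2: Q = I^2 * R = 11.46^2 * 0.0091 = 131.33 * 0.0091 = 1.195 W

1.195 W


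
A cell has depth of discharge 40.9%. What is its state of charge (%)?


SOC = 100 - DOD = 100 - 40.9 = 59.1%

59.1%


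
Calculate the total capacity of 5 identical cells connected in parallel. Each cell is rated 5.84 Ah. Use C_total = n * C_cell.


C_total = 5 * 5.84 = 29.2 Ah

29.2 Ah


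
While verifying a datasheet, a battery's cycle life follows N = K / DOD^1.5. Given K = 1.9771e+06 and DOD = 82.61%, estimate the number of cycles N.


DOD^1.5 = 750.84
N = K / DOD^1.5 = 1.9771e+06 / 750.84 = 2633

2633 cycles


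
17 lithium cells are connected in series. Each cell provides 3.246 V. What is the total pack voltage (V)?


With 17 cells in series at 3.246 V each, V_pack = 55.182 V

55.182 V


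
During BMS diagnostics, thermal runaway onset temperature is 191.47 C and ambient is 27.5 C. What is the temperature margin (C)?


margin = T_onset - T_ambient = 191.47 - 27.5 = 163.97 C

163.97 C


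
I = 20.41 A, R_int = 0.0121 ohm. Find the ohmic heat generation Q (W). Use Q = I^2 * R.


Q = I^2 * R = 20.41^2 * 0.0121 = 5.040 W

5.040 W


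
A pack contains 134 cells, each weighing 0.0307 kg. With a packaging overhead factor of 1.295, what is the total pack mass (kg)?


Cell mass sum = 134 * 0.0307 = 4.1138 kg
With overhead 1.295: m_pack = 4.1138 * 1.295 = 5.327 kg

5.327 kg


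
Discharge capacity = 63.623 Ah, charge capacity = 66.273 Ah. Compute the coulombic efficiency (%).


Coulombic efficiency = 63.623/66.273 * 100% = 96.00%

96.00%


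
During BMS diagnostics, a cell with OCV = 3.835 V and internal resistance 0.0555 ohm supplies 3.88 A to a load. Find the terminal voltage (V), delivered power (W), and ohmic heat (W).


Step 1: V_terminal = OCV - I*R = 3.835 - 3.88 * 0.0555 = 3.6197 V
Step 2: P_out = V_terminal * I = 3.6197 * 3.88 = 14.04 W
Step 3: Q = I^2 * R = 3.88^2 * 0.0555 = 0.8355 W

V=3.6197 V, P=14.04 W, Q=0.8355 W


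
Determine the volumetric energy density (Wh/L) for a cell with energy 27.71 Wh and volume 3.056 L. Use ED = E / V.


ED = E / V = 27.71 / 3.056 = 9.067 Wh/L

9.067 Wh/L


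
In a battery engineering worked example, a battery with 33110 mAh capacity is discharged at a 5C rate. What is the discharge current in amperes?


Convert: capacity = 33110 mAh = 33.11 Ah
I = C_rate * capacity = 5 * 33.11 = 165.55 A

165.55 A


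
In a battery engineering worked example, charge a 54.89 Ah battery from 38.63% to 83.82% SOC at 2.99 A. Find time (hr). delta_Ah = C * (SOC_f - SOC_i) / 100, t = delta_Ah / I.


delta_Ah = 54.89 * (83.82 - 38.63) / 100 = 24.805 Ah
t = delta_Ah / I = 24.805 / 2.99 = 8.296 hr

8.296 hr


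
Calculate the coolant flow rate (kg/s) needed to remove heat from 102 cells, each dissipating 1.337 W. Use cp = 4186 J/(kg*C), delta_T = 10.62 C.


Step 1: Total heat Q = 102 * 1.337 W = 136.37 W
Step 2: denom = cp * dT = 4186 * 10.62 = 44455
Step 3: m_dot = 136.37 / 44455 = 0.003068 kg/s

0.003068 kg/s


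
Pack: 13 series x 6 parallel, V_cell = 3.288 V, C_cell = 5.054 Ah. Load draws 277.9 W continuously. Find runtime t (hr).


Step 1: E_pack = Ns * V_cell * Np * C_cell = 13 * 3.288 * 6 * 5.054 = 1296.2 Wh
Step 2: t = E_pack / P = 1296.2 / 277.9 = 4.664 hr

4.664 hr


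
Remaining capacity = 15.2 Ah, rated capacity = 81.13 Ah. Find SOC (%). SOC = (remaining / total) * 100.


SOC% = 15.2 / 81.13 * 100 = 18.74%

18.74%


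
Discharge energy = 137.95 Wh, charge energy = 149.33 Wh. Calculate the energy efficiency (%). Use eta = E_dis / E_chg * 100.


eta_e = E_dis / E_chg * 100 = 137.95 / 149.33 * 100 = 92.38%

92.38%


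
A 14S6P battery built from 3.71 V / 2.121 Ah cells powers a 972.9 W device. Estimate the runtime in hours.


Step 1: E_pack = Ns * V_cell * Np * C_cell = 14 * 3.71 * 6 * 2.121 = 660.99 Wh
Step 2: t = E_pack / P = 660.99 / 972.9 = 0.6794 hr

0.6794 hr


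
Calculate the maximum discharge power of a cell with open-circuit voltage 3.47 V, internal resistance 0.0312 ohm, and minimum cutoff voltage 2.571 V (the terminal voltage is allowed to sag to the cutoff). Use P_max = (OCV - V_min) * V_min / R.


P_max = (OCV - V_min) * V_min / R = (3.47 - 2.571) * 2.571 / 0.0312 = 0.899 * 2.571 / 0.0312 = 74.08 W

74.08 W


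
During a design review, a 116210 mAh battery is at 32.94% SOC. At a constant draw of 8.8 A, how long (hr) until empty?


Convert: C_total = 116210 mAh = 116.21 Ah
Step 1: remaining = SOC/100 * C_total = 32.94/100 * 116.21 = 38.28 Ah
Step 2: t = remaining / I = 38.28 / 8.8 = 4.350 hr

4.350 hr


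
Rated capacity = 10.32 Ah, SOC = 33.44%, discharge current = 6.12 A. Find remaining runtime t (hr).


Step 1: remaining = SOC/100 * C_total = 33.44/100 * 10.32 = 3.451 Ah
Step 2: t = remaining / I = 3.451 / 6.12 = 0.5639 hr

0.5639 hr


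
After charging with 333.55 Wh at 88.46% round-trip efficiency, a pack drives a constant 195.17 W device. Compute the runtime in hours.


Step 1: E_discharge = eta/100 * E_charge = 88.46/100 * 333.55 = 295.06 Wh
Step 2: t = E_discharge / P = 295.06 / 195.17 = 1.512 hr

1.512 hr


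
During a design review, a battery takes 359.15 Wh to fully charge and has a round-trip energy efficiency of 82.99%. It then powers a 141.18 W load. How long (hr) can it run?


Step 1: E_discharge = eta/100 * E_charge = 82.99/100 * 359.15 = 298.06 Wh
Step 2: t = E_discharge / P = 298.06 / 141.18 = 2.111 hr

2.111 hr


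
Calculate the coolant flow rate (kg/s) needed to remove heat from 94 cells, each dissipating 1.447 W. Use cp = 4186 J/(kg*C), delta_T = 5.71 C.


Step 1: Total heat Q = 94 * 1.447 W = 136.02 W
Step 2: denom = cp * dT = 4186 * 5.71 = 23902
Step 3: m_dot = 136.02 / 23902 = 0.005691 kg/s

0.005691 kg/s


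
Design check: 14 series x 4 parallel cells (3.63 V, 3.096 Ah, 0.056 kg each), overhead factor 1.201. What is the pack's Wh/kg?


Step 1: V_pack = 14 * 3.63 = 50.82 V
Step 2: C_pack = 4 * 3.096 = 12.384 Ah
Step 3: E_pack = V_pack * C_pack = 50.82 * 12.384 = 629.35 Wh
Step 4: m_pack = 14 * 4 * 0.056 * 1.201 = 3.7663 kg
Step 5: ED = E_pack / m_pack = 629.35 / 3.7663 = 167.1 Wh/kg

167.1 Wh/kg


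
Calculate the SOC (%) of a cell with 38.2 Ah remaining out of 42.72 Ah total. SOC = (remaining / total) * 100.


SOC% = 38.2 / 42.72 * 100 = 89.42%

89.42%


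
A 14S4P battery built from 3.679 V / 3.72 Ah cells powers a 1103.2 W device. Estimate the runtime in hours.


Step 1: E_pack = Ns * V_cell * Np * C_cell = 14 * 3.679 * 4 * 3.72 = 766.41 Wh
Step 2: t = E_pack / P = 766.41 / 1103.2 = 0.6947 hr

0.6947 hr


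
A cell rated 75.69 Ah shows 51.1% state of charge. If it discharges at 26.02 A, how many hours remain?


Step 1: remaining = SOC/100 * C_total = 51.1/100 * 75.69 = 38.678 Ah
Step 2: t = remaining / I = 38.678 / 26.02 = 1.486 hr

1.486 hr


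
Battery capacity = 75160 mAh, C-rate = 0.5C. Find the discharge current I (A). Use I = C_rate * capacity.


Convert: capacity = 75160 mAh = 75.16 Ah
At 0.5C: I = 0.5 * 75.16 Ah = 37.58 A

37.58 A


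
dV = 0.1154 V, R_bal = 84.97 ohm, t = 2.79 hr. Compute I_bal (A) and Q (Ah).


First, Ohm's law: I_bal = 0.1154 V / 84.97 ohm = 0.0013581 A
Then Q = I * t = 0.0013581 A * 2.79 hr = 0.003789 Ah

I=0.0013581 A, Q=0.003789 Ah


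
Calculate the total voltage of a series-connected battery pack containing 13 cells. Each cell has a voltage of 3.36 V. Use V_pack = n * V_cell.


V_pack = n * V_cell = 13 * 3.36 = 43.68 V

43.68 V


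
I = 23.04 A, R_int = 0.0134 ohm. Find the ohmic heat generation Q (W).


Q = I^2 * R = 23.04^2 * 0.0134 = 7.113 W

7.113 W


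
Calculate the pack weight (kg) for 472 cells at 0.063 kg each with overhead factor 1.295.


m_pack = n * m_cell * overhead = 472 * 0.063 * 1.295 = 38.51 kg

38.51 kg


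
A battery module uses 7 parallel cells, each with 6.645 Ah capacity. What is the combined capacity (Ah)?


C_total = 7 * 6.645 = 46.515 Ah

46.515 Ah


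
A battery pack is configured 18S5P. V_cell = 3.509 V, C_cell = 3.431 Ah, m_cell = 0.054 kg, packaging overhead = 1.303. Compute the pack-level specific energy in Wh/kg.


Step 1: V_pack = 18 * 3.509 = 63.162 V
Step 2: C_pack = 5 * 3.431 = 17.155 Ah
Step 3: E_pack = V_pack * C_pack = 63.162 * 17.155 = 1083.5 Wh
Step 4: m_pack = 18 * 5 * 0.054 * 1.303 = 6.3326 kg
Step 5: ED = E_pack / m_pack = 1083.5 / 6.3326 = 171.1 Wh/kg

171.1 Wh/kg


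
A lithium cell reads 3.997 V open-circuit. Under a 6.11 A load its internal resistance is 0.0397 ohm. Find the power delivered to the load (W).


Step 1: V_terminal = OCV - I*R = 3.997 - 6.11 * 0.0397 = 3.7544 V
Step 2: P_out = V_terminal * I = 3.7544 * 6.11 = 22.94 W

22.94 W


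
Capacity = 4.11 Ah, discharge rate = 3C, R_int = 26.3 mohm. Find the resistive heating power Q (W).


Convert: R = 26.3 mohm = 0.0263 ohm
Step 1: I = C_rate * capacity = 3 * 4.11 = 12.33 A
Step 2: Q = I^2 * R = 12.33^2 * 0.0263 = 152.03 * 0.0263 = 3.998 W

3.998 W


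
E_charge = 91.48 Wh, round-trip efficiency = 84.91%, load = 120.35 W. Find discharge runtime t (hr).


Step 1: E_discharge = eta/100 * E_charge = 84.91/100 * 91.48 = 77.676 Wh
Step 2: t = E_discharge / P = 77.676 / 120.35 = 0.6454 hr

0.6454 hr


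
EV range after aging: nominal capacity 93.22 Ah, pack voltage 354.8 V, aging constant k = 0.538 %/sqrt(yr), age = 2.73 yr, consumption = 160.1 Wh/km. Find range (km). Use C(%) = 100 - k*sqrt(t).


Step 1: capacity retention = 100 - 0.538 * sqrt(2.73) = 100 - 0.538 * 1.6523 = 99.111%
Step 2: C_now = 93.22 * 99.111/100 = 92.391 Ah
Step 3: E_pack = V * C_now = 354.8 * 92.391 = 32780 Wh
Step 4: range = E_pack / consumption = 32780 / 160.1 = 204.7 km

204.7 km


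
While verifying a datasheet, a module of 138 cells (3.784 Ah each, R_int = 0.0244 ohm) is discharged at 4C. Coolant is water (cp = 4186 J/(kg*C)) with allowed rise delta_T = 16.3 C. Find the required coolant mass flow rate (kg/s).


Step 1: I = 4 * 3.784 = 15.136 A
Step 2: Q_cell = I^2 * R = 15.136^2 * 0.0244 = 5.59 W
Step 3: Q_total = 138 * 5.59 = 771.42 W
Step 4: m_dot = Q_total / (cp * dT) = 771.42 / (4186 * 16.3) = 0.01131 kg/s

0.01131 kg/s


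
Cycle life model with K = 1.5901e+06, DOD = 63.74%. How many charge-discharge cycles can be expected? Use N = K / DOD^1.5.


DOD^1.5 = 508.88
N = K / DOD^1.5 = 1.5901e+06 / 508.88 = 3125

3125 cycles


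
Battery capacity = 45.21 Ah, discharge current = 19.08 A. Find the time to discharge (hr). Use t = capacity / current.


t = capacity / current = 45.21 / 19.08 = 2.369 hr

2.369 hr


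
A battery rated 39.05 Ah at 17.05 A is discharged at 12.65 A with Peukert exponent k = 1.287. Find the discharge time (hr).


t_rated = C / I_rated = 39.05 / 17.05 = 2.2903 hr
(I_rated/I)^k = (1.3478)^1.287 = 1.4683
t = t_rated * (I_rated/I)^k = 2.2903 * 1.4683 = 3.363 hr

3.363 hr


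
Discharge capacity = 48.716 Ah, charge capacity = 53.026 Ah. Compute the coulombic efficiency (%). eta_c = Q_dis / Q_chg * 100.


Coulombic efficiency = 48.716/53.026 * 100% = 91.87%

91.87%


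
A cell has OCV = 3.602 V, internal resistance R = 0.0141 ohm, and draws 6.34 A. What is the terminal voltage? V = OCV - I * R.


V = OCV - I*R = 3.602 - 6.34 * 0.0141 = 3.513 V

3.513 V


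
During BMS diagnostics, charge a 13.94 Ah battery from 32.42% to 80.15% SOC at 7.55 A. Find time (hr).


delta_Ah = 13.94 * (80.15 - 32.42) / 100 = 6.6536 Ah
t = delta_Ah / I = 6.6536 / 7.55 = 0.8813 hr

0.8813 hr


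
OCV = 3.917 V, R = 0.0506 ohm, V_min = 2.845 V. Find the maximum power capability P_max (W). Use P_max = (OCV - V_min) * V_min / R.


P_max = (OCV - V_min) * V_min / R = (3.917 - 2.845) * 2.845 / 0.0506 = 1.072 * 2.845 / 0.0506 = 60.27 W

60.27 W


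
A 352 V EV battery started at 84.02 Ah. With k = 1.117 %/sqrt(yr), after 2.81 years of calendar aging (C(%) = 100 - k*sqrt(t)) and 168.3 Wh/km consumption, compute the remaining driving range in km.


Step 1: capacity retention = 100 - 1.117 * sqrt(2.81) = 100 - 1.117 * 1.6763 = 98.128%
Step 2: C_now = 84.02 * 98.128/100 = 82.447 Ah
Step 3: E_pack = V * C_now = 352 * 82.447 = 29021 Wh
Step 4: range = E_pack / consumption = 29021 / 168.3 = 172.4 km

172.4 km


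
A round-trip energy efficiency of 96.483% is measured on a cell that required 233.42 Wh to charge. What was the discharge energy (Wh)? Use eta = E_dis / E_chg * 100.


E_dis = eta/100 * E_chg = 96.483/100 * 233.42 = 225.2 Wh

225.2 Wh


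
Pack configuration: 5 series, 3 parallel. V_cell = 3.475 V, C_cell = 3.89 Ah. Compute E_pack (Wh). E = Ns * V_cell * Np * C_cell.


V_pack = 5 * 3.475 = 17.375 V
C_pack = 3 * 3.89 = 11.67 Ah
E = V_pack * C_pack = 17.375 * 11.67 = 202.8 Wh

202.8 Wh


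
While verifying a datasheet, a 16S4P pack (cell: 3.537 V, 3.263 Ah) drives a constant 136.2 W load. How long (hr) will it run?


Step 1: E_pack = Ns * V_cell * Np * C_cell = 16 * 3.537 * 4 * 3.263 = 738.64 Wh
Step 2: t = E_pack / P = 738.64 / 136.2 = 5.423 hr

5.423 hr


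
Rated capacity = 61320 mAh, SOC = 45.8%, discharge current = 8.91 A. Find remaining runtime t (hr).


Convert: C_total = 61320 mAh = 61.32 Ah
Step 1: remaining = SOC/100 * C_total = 45.8/100 * 61.32 = 28.085 Ah
Step 2: t = remaining / I = 28.085 / 8.91 = 3.152 hr

3.152 hr


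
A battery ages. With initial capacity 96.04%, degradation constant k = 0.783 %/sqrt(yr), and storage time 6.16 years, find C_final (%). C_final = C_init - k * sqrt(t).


Step 1: sqrt(6.16 yr) = 2.4819
Step 2: drop = 0.783 * 2.4819 = 1.9433
Step 3: C_final = 96.04 - 1.9433 = 94.10%

94.10%


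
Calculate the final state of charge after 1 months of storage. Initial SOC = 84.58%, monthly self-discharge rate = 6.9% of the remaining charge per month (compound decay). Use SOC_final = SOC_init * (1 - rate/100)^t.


Monthly retention factor = 1 - 6.9/100 = 0.931
Over 1 months: factor^1 = 0.931
SOC_final = 84.58 * 0.931 = 78.74%

78.74%


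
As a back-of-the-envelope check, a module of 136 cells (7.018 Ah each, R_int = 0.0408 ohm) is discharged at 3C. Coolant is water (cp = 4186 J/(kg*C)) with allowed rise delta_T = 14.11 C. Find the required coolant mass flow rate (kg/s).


Step 1: I = 3 * 7.018 = 21.054 A
Step 2: Q_cell = I^2 * R = 21.054^2 * 0.0408 = 18.085 W
Step 3: Q_total = 136 * 18.085 = 2459.6 W
Step 4: m_dot = Q_total / (cp * dT) = 2459.6 / (4186 * 14.11) = 0.04164 kg/s

0.04164 kg/s


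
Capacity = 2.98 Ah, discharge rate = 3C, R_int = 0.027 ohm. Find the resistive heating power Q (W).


Step 1: I = C_rate * capacity = 3 * 2.98 = 8.94 A
Step 2: Q = I^2 * R = 8.94^2 * 0.027 = 79.924 * 0.027 = 2.158 W

2.158 W


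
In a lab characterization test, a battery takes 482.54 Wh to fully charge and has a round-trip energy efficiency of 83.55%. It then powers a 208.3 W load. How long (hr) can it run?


Step 1: E_discharge = eta/100 * E_charge = 83.55/100 * 482.54 = 403.16 Wh
Step 2: t = E_discharge / P = 403.16 / 208.3 = 1.935 hr

1.935 hr


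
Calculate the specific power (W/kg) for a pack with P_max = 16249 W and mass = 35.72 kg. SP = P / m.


Specific power = 16249 W / 35.72 kg = 454.9 W/kg

454.9 W/kg


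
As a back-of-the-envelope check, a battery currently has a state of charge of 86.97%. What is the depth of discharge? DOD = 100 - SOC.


Complement of SOC: DOD = 100% - 86.97% = 13.03%

13.03%


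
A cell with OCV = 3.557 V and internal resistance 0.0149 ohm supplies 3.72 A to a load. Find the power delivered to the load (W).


Step 1: V_terminal = OCV - I*R = 3.557 - 3.72 * 0.0149 = 3.5016 V
Step 2: P_out = V_terminal * I = 3.5016 * 3.72 = 13.03 W

13.03 W


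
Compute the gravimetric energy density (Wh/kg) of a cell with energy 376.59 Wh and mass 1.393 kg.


Specific energy = 376.59 Wh / 1.393 kg = 270.3 Wh/kg

270.3 Wh/kg


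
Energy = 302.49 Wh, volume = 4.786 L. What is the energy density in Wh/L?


Volumetric ED = 302.49 Wh / 4.786 L = 63.20 Wh/L

63.20 Wh/L


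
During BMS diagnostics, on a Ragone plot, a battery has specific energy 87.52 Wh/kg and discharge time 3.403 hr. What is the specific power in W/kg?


Specific power = 87.52 Wh/kg / 3.403 hr = 25.72 W/kg

25.72 W/kg


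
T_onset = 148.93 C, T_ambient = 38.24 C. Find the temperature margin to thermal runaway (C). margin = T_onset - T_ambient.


Safety margin = 148.93 C - 38.24 C = 110.69 C

110.69 C


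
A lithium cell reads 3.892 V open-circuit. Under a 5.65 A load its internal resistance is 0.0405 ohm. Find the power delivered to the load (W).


Step 1: V_terminal = OCV - I*R = 3.892 - 5.65 * 0.0405 = 3.6632 V
Step 2: P_out = V_terminal * I = 3.6632 * 5.65 = 20.70 W

20.70 W


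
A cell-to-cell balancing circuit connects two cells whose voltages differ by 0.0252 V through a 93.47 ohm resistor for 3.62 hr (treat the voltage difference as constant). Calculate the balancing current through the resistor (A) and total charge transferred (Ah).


I_bal = dV / R = 0.0252 / 93.47 = 2.6961e-04 A
Q = I_bal * t = 2.6961e-04 * 3.62 = 9.760e-04 Ah

I=2.6961e-04 A, Q=9.760e-04 Ah


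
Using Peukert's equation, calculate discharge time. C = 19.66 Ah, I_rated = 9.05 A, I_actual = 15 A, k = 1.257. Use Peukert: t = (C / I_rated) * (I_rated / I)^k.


t_rated = C / I_rated = 19.66 / 9.05 = 2.1724 hr
(I_rated/I)^k = (0.60333)^1.257 = 0.52986
t = t_rated * (I_rated/I)^k = 2.1724 * 0.52986 = 1.151 hr

1.151 hr


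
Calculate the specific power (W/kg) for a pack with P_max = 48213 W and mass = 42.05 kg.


Specific power = 48213 W / 42.05 kg = 1147 W/kg

1147 W/kg


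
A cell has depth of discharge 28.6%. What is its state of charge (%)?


SOC = 100 - DOD = 100 - 28.6 = 71.4%

71.4%


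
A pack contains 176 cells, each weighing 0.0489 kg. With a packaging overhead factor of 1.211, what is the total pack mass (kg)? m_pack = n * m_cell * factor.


Cell mass sum = 176 * 0.0489 = 8.6064 kg
With overhead 1.211: m_pack = 8.6064 * 1.211 = 10.42 kg

10.42 kg


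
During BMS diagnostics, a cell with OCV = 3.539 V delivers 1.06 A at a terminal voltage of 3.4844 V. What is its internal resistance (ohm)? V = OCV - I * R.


R = (OCV - V) / I = (3.539 - 3.4844) / 1.06 = 0.05151 ohm

0.05151 ohm


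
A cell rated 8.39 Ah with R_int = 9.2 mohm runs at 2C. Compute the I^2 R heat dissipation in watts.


Convert: R = 9.2 mohm = 0.0092 ohm
Step 1: I = C_rate * capacity = 2 * 8.39 = 16.78 A
Step 2: Q = I^2 * R = 16.78^2 * 0.0092 = 281.57 * 0.0092 = 2.590 W

2.590 W


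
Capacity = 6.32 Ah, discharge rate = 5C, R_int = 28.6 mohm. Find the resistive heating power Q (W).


Convert: R = 28.6 mohm = 0.0286 ohm
Step 1: I = C_rate * capacity = 5 * 6.32 = 31.6 A
Step 2: Q = I^2 * R = 31.6^2 * 0.0286 = 998.56 * 0.0286 = 28.56 W

28.56 W


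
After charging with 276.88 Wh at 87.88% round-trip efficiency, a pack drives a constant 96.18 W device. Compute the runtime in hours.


Step 1: E_discharge = eta/100 * E_charge = 87.88/100 * 276.88 = 243.32 Wh
Step 2: t = E_discharge / P = 243.32 / 96.18 = 2.530 hr

2.530 hr


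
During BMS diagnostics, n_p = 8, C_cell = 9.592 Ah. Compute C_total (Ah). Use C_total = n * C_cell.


C_total = 8 * 9.592 = 76.736 Ah

76.736 Ah


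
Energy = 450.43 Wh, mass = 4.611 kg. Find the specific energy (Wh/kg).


Specific energy = 450.43 Wh / 4.611 kg = 97.69 Wh/kg

97.69 Wh/kg


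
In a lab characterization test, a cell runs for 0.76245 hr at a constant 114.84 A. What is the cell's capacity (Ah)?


C = I * t = 114.84 * 0.76245 = 87.56 Ah

87.56 Ah


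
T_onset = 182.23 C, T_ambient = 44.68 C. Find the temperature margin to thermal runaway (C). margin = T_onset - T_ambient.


margin = T_onset - T_ambient = 182.23 - 44.68 = 137.55 C

137.55 C


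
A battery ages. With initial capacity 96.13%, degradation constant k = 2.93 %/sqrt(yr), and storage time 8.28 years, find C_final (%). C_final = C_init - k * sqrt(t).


sqrt(t) = sqrt(8.28) = 2.8775
C_final = 96.13 - 2.93 * 2.8775 = 87.70%

87.70%


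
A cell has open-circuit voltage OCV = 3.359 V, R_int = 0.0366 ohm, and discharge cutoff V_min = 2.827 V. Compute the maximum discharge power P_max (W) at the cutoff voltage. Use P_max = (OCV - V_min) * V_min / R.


dV = OCV - V_min = 0.532 V (so I_max = dV / R)
P_max = dV * V_min / R = 0.532 * 2.827 / 0.0366 = 41.09 W

41.09 W


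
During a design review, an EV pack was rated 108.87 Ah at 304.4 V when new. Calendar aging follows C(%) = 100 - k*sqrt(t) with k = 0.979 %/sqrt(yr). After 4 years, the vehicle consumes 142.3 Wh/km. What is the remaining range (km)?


Step 1: capacity retention = 100 - 0.979 * sqrt(4) = 100 - 0.979 * 2 = 98.042%
Step 2: C_now = 108.87 * 98.042/100 = 106.74 Ah
Step 3: E_pack = V * C_now = 304.4 * 106.74 = 32492 Wh
Step 4: range = E_pack / consumption = 32492 / 142.3 = 228.3 km

228.3 km


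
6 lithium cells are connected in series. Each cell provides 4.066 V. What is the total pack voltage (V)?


Series voltages add: 6 * 4.066 V = 24.396 V

24.396 V


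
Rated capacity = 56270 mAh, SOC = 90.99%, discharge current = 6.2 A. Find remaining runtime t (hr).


Convert: C_total = 56270 mAh = 56.27 Ah
Step 1: remaining = SOC/100 * C_total = 90.99/100 * 56.27 = 51.2 Ah
Step 2: t = remaining / I = 51.2 / 6.2 = 8.258 hr

8.258 hr


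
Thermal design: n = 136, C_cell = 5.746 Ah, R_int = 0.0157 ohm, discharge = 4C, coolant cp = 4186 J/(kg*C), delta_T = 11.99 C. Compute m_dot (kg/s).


Step 1: I = 4 * 5.746 = 22.984 A
Step 2: Q_cell = I^2 * R = 22.984^2 * 0.0157 = 8.2937 W
Step 3: Q_total = 136 * 8.2937 = 1127.9 W
Step 4: m_dot = Q_total / (cp * dT) = 1127.9 / (4186 * 11.99) = 0.02247 kg/s

0.02247 kg/s


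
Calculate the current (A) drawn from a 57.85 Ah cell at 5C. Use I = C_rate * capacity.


At 5C: I = 5 * 57.85 Ah = 289.25 A

289.25 A


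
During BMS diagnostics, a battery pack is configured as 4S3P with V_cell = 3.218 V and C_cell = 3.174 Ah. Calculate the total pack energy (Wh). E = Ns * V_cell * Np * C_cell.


V_pack = 4 * 3.218 = 12.872 V
C_pack = 3 * 3.174 = 9.522 Ah
E = V_pack * C_pack = 12.872 * 9.522 = 122.6 Wh

122.6 Wh


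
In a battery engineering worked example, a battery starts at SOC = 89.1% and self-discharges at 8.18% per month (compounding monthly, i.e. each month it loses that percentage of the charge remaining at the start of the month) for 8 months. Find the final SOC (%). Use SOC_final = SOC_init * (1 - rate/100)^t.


Monthly retention factor = 1 - 8.18/100 = 0.9182
Over 8 months: factor^8 = 0.50524
SOC_final = 89.1 * 0.50524 = 45.02%

45.02%


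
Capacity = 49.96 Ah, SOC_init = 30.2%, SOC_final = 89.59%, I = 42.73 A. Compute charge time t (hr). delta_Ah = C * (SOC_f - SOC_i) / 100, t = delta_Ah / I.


Step 1: dSOC = 89.59% - 30.2% = 59.39%
Step 2: delta_Ah = 49.96 * 59.39 / 100 = 29.671 Ah
Step 3: t = 29.671 / 42.73 = 0.6944 hr

0.6944 hr


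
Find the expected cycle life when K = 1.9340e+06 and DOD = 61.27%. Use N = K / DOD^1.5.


Step 1: DOD^1.5 = 61.27^1.5 = 479.59
Step 2: N = 1.9340e+06 / 479.59 = 4033 cycles

4033 cycles


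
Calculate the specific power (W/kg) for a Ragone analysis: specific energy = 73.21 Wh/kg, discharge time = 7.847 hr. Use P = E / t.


P_specific = E / t = 73.21 / 7.847 = 9.330 W/kg

9.330 W/kg


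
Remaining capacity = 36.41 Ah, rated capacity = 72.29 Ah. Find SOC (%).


SOC = (remaining / total) * 100 = (36.41 / 72.29) * 100 = 50.37%

50.37%


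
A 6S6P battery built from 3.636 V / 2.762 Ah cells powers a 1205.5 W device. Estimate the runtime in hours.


Step 1: E_pack = Ns * V_cell * Np * C_cell = 6 * 3.636 * 6 * 2.762 = 361.53 Wh
Step 2: t = E_pack / P = 361.53 / 1205.5 = 0.2999 hr

0.2999 hr


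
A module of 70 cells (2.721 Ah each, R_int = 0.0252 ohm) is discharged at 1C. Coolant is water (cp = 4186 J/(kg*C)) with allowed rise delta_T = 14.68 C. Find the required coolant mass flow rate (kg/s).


Step 1: I = 1 * 2.721 = 2.721 A
Step 2: Q_cell = I^2 * R = 2.721^2 * 0.0252 = 0.18658 W
Step 3: Q_total = 70 * 0.18658 = 13.061 W
Step 4: m_dot = Q_total / (cp * dT) = 13.061 / (4186 * 14.68) = 2.125e-04 kg/s

2.125e-04 kg/s


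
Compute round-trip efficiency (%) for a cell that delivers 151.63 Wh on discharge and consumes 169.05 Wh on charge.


Round-trip efficiency = 151.63/169.05 * 100% = 89.70%

89.70%


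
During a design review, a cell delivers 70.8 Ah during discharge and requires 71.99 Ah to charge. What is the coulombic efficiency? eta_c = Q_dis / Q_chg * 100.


Coulombic efficiency = 70.8/71.99 * 100% = 98.35%

98.35%


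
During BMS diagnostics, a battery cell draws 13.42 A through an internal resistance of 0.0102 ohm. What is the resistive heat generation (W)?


Q = I^2 * R = 13.42^2 * 0.0102 = 1.837 W

1.837 W


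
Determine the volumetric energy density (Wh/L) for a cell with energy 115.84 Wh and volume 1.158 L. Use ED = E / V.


ED = E / V = 115.84 / 1.158 = 100.0 Wh/L

100.0 Wh/L


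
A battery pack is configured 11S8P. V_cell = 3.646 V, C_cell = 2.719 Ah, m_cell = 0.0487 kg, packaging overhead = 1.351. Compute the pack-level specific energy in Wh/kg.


Step 1: V_pack = 11 * 3.646 = 40.106 V
Step 2: C_pack = 8 * 2.719 = 21.752 Ah
Step 3: E_pack = V_pack * C_pack = 40.106 * 21.752 = 872.39 Wh
Step 4: m_pack = 11 * 8 * 0.0487 * 1.351 = 5.7898 kg
Step 5: ED = E_pack / m_pack = 872.39 / 5.7898 = 150.7 Wh/kg

150.7 Wh/kg


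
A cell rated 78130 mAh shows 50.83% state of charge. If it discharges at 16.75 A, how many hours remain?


Convert: C_total = 78130 mAh = 78.13 Ah
Step 1: remaining = SOC/100 * C_total = 50.83/100 * 78.13 = 39.713 Ah
Step 2: t = remaining / I = 39.713 / 16.75 = 2.371 hr

2.371 hr


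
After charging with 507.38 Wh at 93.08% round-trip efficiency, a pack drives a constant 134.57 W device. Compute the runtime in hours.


Step 1: E_discharge = eta/100 * E_charge = 93.08/100 * 507.38 = 472.27 Wh
Step 2: t = E_discharge / P = 472.27 / 134.57 = 3.509 hr

3.509 hr


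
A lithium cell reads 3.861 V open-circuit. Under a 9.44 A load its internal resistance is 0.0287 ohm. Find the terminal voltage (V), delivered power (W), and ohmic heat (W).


Step 1: V_terminal = OCV - I*R = 3.861 - 9.44 * 0.0287 = 3.5901 V
Step 2: P_out = V_terminal * I = 3.5901 * 9.44 = 33.89 W
Step 3: Q = I^2 * R = 9.44^2 * 0.0287 = 2.558 W

V=3.5901 V, P=33.89 W, Q=2.558 W


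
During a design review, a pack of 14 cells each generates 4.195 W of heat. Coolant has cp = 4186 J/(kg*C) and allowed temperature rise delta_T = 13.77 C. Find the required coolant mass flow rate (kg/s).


Q_total = 14 * 4.195 = 58.73 W
m_dot = Q_total / (cp * dT) = 58.73 / (4186 * 13.77) = 0.001019 kg/s

0.001019 kg/s


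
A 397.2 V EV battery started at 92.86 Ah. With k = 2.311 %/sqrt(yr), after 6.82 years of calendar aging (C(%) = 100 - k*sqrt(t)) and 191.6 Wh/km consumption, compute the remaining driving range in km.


Step 1: capacity retention = 100 - 2.311 * sqrt(6.82) = 100 - 2.311 * 2.6115 = 93.965%
Step 2: C_now = 92.86 * 93.965/100 = 87.256 Ah
Step 3: E_pack = V * C_now = 397.2 * 87.256 = 34658 Wh
Step 4: range = E_pack / consumption = 34658 / 191.6 = 180.9 km

180.9 km


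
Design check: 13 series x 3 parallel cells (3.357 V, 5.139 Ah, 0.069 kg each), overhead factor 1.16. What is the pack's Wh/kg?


Step 1: V_pack = 13 * 3.357 = 43.641 V
Step 2: C_pack = 3 * 5.139 = 15.417 Ah
Step 3: E_pack = V_pack * C_pack = 43.641 * 15.417 = 672.81 Wh
Step 4: m_pack = 13 * 3 * 0.069 * 1.16 = 3.1216 kg
Step 5: ED = E_pack / m_pack = 672.81 / 3.1216 = 215.5 Wh/kg

215.5 Wh/kg


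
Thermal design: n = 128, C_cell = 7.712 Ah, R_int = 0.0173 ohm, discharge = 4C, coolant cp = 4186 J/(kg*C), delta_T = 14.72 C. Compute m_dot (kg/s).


Step 1: I = 4 * 7.712 = 30.848 A
Step 2: Q_cell = I^2 * R = 30.848^2 * 0.0173 = 16.463 W
Step 3: Q_total = 128 * 16.463 = 2107.3 W
Step 4: m_dot = Q_total / (cp * dT) = 2107.3 / (4186 * 14.72) = 0.03420 kg/s

0.03420 kg/s


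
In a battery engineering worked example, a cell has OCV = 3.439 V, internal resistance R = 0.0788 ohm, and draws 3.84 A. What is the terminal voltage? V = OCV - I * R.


IR drop = 3.84 * 0.0788 = 0.30259 V
V = 3.439 - 0.30259 = 3.136 V

3.136 V


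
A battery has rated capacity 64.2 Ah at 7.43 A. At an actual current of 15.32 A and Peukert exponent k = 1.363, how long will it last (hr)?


Step 1: t_rated = C / I_rated = 64.2 / 7.43 = 8.6406 hr
Step 2: ratio = 7.43 / 15.32 = 0.48499
Step 3: ratio^k = 0.48499^1.363 = 0.37295
Step 4: t = t_rated * ratio^k = 8.6406 * 0.37295 = 3.223 hr

3.223 hr


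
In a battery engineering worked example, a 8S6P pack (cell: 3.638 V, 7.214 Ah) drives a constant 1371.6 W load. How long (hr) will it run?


Step 1: E_pack = Ns * V_cell * Np * C_cell = 8 * 3.638 * 6 * 7.214 = 1259.7 Wh
Step 2: t = E_pack / P = 1259.7 / 1371.6 = 0.9184 hr

0.9184 hr


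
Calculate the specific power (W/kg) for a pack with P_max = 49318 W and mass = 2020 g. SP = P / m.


Convert: m = 2020 g = 2.02 kg
Specific power = 49318 W / 2.02 kg = 24410 W/kg

24410 W/kg


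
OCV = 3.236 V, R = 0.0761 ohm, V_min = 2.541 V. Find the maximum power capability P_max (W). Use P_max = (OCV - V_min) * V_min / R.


P_max = (OCV - V_min) * V_min / R = (3.236 - 2.541) * 2.541 / 0.0761 = 0.695 * 2.541 / 0.0761 = 23.21 W

23.21 W


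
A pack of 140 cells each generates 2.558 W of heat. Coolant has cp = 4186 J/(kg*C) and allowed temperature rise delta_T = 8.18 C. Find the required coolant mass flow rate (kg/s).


Step 1: Total heat Q = 140 * 2.558 W = 358.12 W
Step 2: denom = cp * dT = 4186 * 8.18 = 34241
Step 3: m_dot = 358.12 / 34241 = 0.01046 kg/s

0.01046 kg/s


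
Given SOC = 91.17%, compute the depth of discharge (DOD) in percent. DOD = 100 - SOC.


Complement of SOC: DOD = 100% - 91.17% = 8.83%

8.83%


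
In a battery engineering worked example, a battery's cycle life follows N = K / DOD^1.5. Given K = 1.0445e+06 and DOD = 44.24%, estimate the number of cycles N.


DOD^1.5 = 294.25
N = K / DOD^1.5 = 1.0445e+06 / 294.25 = 3550

3550 cycles


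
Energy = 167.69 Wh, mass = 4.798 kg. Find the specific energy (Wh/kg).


ED = E / m = 167.69 / 4.798 = 34.95 Wh/kg

34.95 Wh/kg


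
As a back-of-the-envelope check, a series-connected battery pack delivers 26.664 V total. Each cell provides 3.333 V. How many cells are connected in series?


n = V_pack / V_cell = 26.664 / 3.333 = 8

8


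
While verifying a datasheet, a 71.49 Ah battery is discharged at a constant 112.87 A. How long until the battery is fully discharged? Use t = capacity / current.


t = capacity / current = 71.49 / 112.87 = 0.6334 hr

0.6334 hr


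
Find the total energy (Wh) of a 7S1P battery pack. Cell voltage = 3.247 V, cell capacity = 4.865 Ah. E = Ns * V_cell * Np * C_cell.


V_pack = 7 * 3.247 = 22.729 V
C_pack = 1 * 4.865 = 4.865 Ah
E = V_pack * C_pack = 22.729 * 4.865 = 110.6 Wh

110.6 Wh


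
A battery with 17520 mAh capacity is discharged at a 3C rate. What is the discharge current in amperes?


Convert: capacity = 17520 mAh = 17.52 Ah
I = C_rate * capacity = 3 * 17.52 = 52.56 A

52.56 A


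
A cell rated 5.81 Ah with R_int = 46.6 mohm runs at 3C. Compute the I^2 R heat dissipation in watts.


Convert: R = 46.6 mohm = 0.0466 ohm
Step 1: I = C_rate * capacity = 3 * 5.81 = 17.43 A
Step 2: Q = I^2 * R = 17.43^2 * 0.0466 = 303.8 * 0.0466 = 14.16 W

14.16 W


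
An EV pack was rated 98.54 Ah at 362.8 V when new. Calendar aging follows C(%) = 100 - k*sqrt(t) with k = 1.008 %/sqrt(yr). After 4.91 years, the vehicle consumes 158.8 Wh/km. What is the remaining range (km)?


Step 1: capacity retention = 100 - 1.008 * sqrt(4.91) = 100 - 1.008 * 2.2159 = 97.766%
Step 2: C_now = 98.54 * 97.766/100 = 96.339 Ah
Step 3: E_pack = V * C_now = 362.8 * 96.339 = 34952 Wh
Step 4: range = E_pack / consumption = 34952 / 158.8 = 220.1 km

220.1 km


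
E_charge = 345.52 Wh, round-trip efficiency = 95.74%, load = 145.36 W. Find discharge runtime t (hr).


Step 1: E_discharge = eta/100 * E_charge = 95.74/100 * 345.52 = 330.8 Wh
Step 2: t = E_discharge / P = 330.8 / 145.36 = 2.276 hr

2.276 hr


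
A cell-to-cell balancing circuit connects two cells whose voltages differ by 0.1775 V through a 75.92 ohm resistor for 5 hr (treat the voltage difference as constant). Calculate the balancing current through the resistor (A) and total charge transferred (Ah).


First, Ohm's law: I_bal = 0.1775 V / 75.92 ohm = 0.002338 A
Then Q = I * t = 0.002338 A * 5 hr = 0.01169 Ah

I=0.002338 A, Q=0.01169 Ah


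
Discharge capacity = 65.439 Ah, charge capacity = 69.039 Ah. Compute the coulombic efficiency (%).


eta_c = Q_dis / Q_chg * 100 = 65.439 / 69.039 * 100 = 94.79%

94.79%


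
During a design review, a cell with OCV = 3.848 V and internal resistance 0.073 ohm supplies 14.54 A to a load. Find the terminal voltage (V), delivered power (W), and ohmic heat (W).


Step 1: V_terminal = OCV - I*R = 3.848 - 14.54 * 0.073 = 2.7866 V
Step 2: P_out = V_terminal * I = 2.7866 * 14.54 = 40.52 W
Step 3: Q = I^2 * R = 14.54^2 * 0.073 = 15.43 W

V=2.7866 V, P=40.52 W, Q=15.43 W
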